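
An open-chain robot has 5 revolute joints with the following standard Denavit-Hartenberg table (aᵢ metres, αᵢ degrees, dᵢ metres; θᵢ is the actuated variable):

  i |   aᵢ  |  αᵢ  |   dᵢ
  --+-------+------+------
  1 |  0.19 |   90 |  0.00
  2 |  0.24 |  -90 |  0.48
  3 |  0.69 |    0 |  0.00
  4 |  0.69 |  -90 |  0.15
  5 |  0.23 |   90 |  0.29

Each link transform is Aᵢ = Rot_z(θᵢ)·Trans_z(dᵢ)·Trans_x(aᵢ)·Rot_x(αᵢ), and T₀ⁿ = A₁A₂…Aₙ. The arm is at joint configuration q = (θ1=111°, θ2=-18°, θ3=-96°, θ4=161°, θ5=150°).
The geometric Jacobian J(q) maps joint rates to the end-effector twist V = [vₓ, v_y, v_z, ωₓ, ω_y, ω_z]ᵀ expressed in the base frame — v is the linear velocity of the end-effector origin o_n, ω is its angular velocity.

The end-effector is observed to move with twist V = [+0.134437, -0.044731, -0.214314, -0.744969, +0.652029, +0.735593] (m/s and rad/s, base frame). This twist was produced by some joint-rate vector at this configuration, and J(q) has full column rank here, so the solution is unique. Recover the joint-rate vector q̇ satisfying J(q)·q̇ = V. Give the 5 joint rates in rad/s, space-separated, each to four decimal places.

o_n = [0.4488, 0.5019, -0.0015]
J₁: ẑ×o_n = [-0.5019, 0.4488, 0.0000], ω = ẑ
J2: z=[0.9336, 0.3584, 0.0000] o=[-0.0681, 0.1774, 0.0000] → [-0.0005, 0.0014, 0.1178, 0.9336, 0.3584, 0.0000]
J3: z=[-0.1107, 0.2885, 0.9511] o=[0.2982, 0.5625, -0.0742] → [0.0786, 0.1512, -0.0367, -0.1107, 0.2885, 0.9511]
J4: z=[-0.1107, 0.2885, 0.9511] o=[0.9635, 0.7444, -0.0519] → [0.2451, -0.4839, 0.1753, -0.1107, 0.2885, 0.9511]
J5: z=[-0.0857, -0.9562, 0.2801] o=[0.2636, 0.8225, 0.0007] → [0.0918, 0.0517, 0.2045, -0.0857, -0.9562, 0.2801]
q̇ = J⁺·V = [-0.1470, -0.7230, 0.9310, 0.1790, -0.6180]

-0.1470 -0.7230 0.9310 0.1790 -0.6180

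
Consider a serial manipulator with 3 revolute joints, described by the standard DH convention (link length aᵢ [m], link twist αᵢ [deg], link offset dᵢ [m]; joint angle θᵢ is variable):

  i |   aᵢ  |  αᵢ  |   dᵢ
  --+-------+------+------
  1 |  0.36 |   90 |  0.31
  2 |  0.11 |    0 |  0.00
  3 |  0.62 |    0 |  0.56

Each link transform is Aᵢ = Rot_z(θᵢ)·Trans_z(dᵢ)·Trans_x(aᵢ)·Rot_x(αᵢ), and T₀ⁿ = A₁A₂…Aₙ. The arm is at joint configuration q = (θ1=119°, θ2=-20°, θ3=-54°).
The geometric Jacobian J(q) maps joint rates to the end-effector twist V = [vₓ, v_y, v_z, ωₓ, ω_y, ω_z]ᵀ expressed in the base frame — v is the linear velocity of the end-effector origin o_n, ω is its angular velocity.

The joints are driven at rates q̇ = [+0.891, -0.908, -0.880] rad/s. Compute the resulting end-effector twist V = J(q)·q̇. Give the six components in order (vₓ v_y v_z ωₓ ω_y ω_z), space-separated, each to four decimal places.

o_n = [0.1823, 0.8262, -0.3236]
J₁: ẑ×o_n = [-0.8262, 0.1823, 0.0000], ω = ẑ
J2: z=[0.8746, 0.4848, 0.0000] o=[-0.1745, 0.3149, 0.3100] → [-0.3072, 0.5542, 0.2743, 0.8746, 0.4848, 0.0000]
J3: z=[0.8746, 0.4848, 0.0000] o=[-0.2246, 0.4053, 0.2724] → [-0.2889, 0.5213, 0.1709, 0.8746, 0.4848, 0.0000]
V = J·q̇ = [-0.2030, -0.7995, -0.3994, -1.5638, -0.8668, 0.8910]

-0.2030 -0.7995 -0.3994 -1.5638 -0.8668 0.8910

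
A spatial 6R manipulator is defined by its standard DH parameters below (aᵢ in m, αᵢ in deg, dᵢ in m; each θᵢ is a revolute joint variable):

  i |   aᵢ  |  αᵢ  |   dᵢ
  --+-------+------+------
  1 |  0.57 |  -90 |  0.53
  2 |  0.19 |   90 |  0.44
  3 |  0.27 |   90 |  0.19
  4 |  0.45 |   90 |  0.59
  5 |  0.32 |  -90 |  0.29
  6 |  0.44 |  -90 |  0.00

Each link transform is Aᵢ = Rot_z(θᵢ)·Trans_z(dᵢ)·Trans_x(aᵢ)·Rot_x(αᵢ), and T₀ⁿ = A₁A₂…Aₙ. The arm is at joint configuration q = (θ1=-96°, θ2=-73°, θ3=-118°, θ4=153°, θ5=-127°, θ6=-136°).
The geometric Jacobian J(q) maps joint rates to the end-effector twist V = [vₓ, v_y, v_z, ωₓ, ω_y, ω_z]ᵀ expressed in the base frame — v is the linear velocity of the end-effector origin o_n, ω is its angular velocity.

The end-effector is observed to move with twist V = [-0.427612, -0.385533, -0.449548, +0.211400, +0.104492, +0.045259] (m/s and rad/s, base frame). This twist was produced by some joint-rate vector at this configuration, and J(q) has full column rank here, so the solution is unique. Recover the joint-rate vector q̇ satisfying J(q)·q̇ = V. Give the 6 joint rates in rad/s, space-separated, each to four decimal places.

o_n = [0.6325, 0.3650, 0.4226]
J₁: ẑ×o_n = [-0.3650, 0.6325, 0.0000], ω = ẑ
J2: z=[0.9945, -0.1045, 0.0000] o=[-0.0596, -0.5669, 0.5300] → [0.0112, 0.1068, 0.9991, 0.9945, -0.1045, 0.0000]
J3: z=[0.1000, 0.9511, 0.2924] o=[0.3722, -0.6681, 0.7117] → [-0.5770, 0.1050, -0.1443, 0.1000, 0.9511, 0.2924]
J4: z=[0.4939, 0.2077, -0.8444] o=[0.1580, -0.4256, 0.6460] → [0.6212, -0.2903, 0.2919, 0.4939, 0.2077, -0.8444]
J5: z=[-0.3031, 0.9513, 0.0567] o=[0.8161, -0.2006, 0.3876] → [0.0012, 0.0002, 0.0033, -0.3031, 0.9513, 0.0567]
J6: z=[0.3537, 0.0570, 0.9336] o=[0.4451, -0.0216, 0.5172] → [-0.3664, 0.2085, 0.1261, 0.3537, 0.0570, 0.9336]
q̇ = J⁺·V = [-0.9390, -0.4570, 0.8080, 0.0470, -0.8120, 0.8930]

-0.9390 -0.4570 0.8080 0.0470 -0.8120 0.8930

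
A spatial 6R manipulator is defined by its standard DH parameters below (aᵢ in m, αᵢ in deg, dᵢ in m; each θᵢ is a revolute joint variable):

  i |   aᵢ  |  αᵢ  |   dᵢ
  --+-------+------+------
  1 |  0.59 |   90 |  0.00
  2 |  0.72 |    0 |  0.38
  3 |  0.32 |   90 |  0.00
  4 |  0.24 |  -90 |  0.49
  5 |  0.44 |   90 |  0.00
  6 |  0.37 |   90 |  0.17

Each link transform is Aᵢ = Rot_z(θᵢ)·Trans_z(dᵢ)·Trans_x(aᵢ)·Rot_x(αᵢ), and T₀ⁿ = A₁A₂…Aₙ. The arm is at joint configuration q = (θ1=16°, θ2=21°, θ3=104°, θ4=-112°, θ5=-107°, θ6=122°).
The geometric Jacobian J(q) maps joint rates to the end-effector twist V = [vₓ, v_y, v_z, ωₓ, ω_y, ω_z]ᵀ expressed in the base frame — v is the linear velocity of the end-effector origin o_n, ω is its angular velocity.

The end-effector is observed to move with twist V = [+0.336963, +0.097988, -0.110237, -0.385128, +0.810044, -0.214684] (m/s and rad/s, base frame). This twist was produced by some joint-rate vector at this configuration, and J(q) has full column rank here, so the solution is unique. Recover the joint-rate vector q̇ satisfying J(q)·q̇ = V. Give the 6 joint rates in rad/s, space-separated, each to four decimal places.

-0.1120 -0.5520 0.5130 -0.4190 0.3170 -0.8200

o_n = [1.4789, 0.1569, 1.1429]
J₁: ẑ×o_n = [-0.1569, 1.4789, 0.0000], ω = ẑ
J2: z=[0.2756, -0.9613, 0.0000] o=[0.5671, 0.1626, 0.0000] → [-1.0987, -0.3150, 0.8748, 0.2756, -0.9613, 0.0000]
J3: z=[0.2756, -0.9613, 0.0000] o=[1.3180, -0.0174, 0.2580] → [-0.8506, -0.2439, 0.2027, 0.2756, -0.9613, 0.0000]
J4: z=[0.7874, 0.2258, 0.5736] o=[1.1416, -0.0680, 0.5202] → [0.0116, -0.2969, 0.1009, 0.7874, 0.2258, 0.5736]
J5: z=[-0.6145, 0.2135, 0.7595] o=[1.5157, 0.2708, 0.7276] → [0.1752, 0.2273, 0.0778, -0.6145, 0.2135, 0.7595]
J6: z=[-0.1833, -0.9750, 0.1258] o=[1.8533, 0.2435, 1.0084] → [-0.1203, -0.0224, -0.3492, -0.1833, -0.9750, 0.1258]
q̇ = J⁺·V = [-0.1120, -0.5520, 0.5130, -0.4190, 0.3170, -0.8200]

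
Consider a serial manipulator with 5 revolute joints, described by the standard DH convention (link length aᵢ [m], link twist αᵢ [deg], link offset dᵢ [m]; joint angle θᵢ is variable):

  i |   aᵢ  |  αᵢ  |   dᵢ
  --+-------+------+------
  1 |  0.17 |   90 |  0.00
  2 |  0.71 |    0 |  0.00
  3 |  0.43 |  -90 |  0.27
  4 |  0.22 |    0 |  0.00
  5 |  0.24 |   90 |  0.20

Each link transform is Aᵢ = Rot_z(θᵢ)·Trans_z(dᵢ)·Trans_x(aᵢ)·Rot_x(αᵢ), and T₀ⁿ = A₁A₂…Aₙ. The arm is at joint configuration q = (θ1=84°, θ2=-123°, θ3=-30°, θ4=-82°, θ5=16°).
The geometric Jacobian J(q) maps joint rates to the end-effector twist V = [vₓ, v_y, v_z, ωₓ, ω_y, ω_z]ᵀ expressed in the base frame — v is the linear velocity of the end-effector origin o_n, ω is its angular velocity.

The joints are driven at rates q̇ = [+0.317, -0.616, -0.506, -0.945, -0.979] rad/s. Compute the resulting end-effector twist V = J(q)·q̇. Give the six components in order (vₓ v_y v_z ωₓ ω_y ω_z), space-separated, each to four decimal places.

0.4050 -0.1106 0.9794 -1.2072 -0.7514 2.0313

o_n = [0.6381, -0.6938, -1.0271]
J₁: ẑ×o_n = [0.6938, 0.6381, -0.0000], ω = ẑ
J2: z=[0.9945, -0.1045, 0.0000] o=[0.0178, 0.1691, 0.0000] → [0.1074, 1.0215, -0.7933, 0.9945, -0.1045, 0.0000]
J3: z=[0.9945, -0.1045, 0.0000] o=[-0.0227, -0.2155, -0.5955] → [0.0451, 0.4293, -0.4066, 0.9945, -0.1045, 0.0000]
J4: z=[0.0475, 0.4515, -0.8910] o=[0.2058, -0.6248, -0.7907] → [-0.1682, -0.3739, -0.1984, 0.0475, 0.4515, -0.8910]
J5: z=[0.0475, 0.4515, -0.8910] o=[0.4196, -0.6747, -0.8046] → [-0.1175, -0.1841, -0.0995, 0.0475, 0.4515, -0.8910]
V = J·q̇ = [0.4050, -0.1106, 0.9794, -1.2072, -0.7514, 2.0313]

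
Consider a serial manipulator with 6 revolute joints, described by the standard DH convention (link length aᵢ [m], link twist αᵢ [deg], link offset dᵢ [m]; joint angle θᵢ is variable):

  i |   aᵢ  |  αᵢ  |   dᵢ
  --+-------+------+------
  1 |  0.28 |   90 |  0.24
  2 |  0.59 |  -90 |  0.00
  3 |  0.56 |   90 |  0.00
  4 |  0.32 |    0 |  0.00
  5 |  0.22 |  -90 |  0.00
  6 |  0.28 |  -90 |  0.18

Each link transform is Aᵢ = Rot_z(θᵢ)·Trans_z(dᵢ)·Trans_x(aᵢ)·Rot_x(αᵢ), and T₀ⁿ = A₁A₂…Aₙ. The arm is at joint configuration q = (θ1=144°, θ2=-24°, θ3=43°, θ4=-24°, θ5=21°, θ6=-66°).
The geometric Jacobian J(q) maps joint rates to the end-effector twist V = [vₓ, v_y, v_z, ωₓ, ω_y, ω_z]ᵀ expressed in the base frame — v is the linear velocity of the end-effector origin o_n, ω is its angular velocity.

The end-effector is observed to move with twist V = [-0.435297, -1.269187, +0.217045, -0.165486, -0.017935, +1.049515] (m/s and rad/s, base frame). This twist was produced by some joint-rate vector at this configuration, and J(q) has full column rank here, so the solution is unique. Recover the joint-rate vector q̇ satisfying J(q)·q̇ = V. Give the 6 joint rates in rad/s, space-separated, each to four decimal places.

o_n = [-1.8173, 0.5440, -0.3971]
J₁: ẑ×o_n = [-0.5440, -1.8173, 0.0000], ω = ẑ
J2: z=[0.5878, 0.8090, 0.0000] o=[-0.2265, 0.1646, 0.2400] → [-0.5154, 0.3745, 1.5100, 0.5878, 0.8090, 0.0000]
J3: z=[-0.3291, 0.2391, 0.9135] o=[-0.6626, 0.4814, 0.0000] → [-0.1522, -1.1855, 0.2554, -0.3291, 0.2391, 0.9135]
J4: z=[-0.0742, 0.9579, -0.2774] o=[-1.1898, 0.3923, -0.1666] → [-0.1788, 0.1570, 0.5898, -0.0742, 0.9579, -0.2774]
J5: z=[-0.0742, 0.9579, -0.2774] o=[-1.4221, 0.3147, -0.3724] → [0.0400, 0.1078, 0.3615, -0.0742, 0.9579, -0.2774]
J6: z=[-0.3779, 0.2304, 0.8967] o=[-1.6252, 0.2770, -0.4483] → [-0.2276, -0.1529, -0.0566, -0.3779, 0.2304, 0.8967]
q̇ = J⁺·V = [0.3680, 0.0780, 0.4990, 0.3170, -0.5680, 0.1740]

0.3680 0.0780 0.4990 0.3170 -0.5680 0.1740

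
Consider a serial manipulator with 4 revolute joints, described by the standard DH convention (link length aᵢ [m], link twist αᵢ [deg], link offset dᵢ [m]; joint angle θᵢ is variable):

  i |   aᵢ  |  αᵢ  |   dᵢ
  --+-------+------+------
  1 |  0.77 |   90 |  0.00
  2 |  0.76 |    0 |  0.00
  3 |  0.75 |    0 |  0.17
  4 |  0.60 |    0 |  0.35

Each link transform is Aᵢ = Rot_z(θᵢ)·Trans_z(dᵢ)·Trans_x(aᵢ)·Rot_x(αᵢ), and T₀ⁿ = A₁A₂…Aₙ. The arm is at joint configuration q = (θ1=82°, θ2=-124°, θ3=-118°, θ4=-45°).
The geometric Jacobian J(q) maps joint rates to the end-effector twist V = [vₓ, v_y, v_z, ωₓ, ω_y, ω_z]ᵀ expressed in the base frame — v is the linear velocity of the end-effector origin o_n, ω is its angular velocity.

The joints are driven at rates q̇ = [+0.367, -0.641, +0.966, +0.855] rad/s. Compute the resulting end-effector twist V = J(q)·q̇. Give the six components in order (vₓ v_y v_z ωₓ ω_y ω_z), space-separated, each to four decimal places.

-0.2150 -1.0860 0.3650 1.1685 -0.1642 0.3670

o_n = [0.5384, 0.0943, 0.6059]
J₁: ẑ×o_n = [-0.0943, 0.5384, 0.0000], ω = ẑ
J2: z=[0.9903, -0.1392, 0.0000] o=[0.1072, 0.7625, 0.0000] → [-0.0843, -0.6000, -0.6017, 0.9903, -0.1392, 0.0000]
J3: z=[0.9903, -0.1392, 0.0000] o=[0.0480, 0.3417, -0.6301] → [-0.1720, -1.2240, -0.1767, 0.9903, -0.1392, 0.0000]
J4: z=[0.9903, -0.1392, 0.0000] o=[0.1674, -0.0307, 0.0321] → [-0.0799, -0.5682, 0.1754, 0.9903, -0.1392, 0.0000]
V = J·q̇ = [-0.2150, -1.0860, 0.3650, 1.1685, -0.1642, 0.3670]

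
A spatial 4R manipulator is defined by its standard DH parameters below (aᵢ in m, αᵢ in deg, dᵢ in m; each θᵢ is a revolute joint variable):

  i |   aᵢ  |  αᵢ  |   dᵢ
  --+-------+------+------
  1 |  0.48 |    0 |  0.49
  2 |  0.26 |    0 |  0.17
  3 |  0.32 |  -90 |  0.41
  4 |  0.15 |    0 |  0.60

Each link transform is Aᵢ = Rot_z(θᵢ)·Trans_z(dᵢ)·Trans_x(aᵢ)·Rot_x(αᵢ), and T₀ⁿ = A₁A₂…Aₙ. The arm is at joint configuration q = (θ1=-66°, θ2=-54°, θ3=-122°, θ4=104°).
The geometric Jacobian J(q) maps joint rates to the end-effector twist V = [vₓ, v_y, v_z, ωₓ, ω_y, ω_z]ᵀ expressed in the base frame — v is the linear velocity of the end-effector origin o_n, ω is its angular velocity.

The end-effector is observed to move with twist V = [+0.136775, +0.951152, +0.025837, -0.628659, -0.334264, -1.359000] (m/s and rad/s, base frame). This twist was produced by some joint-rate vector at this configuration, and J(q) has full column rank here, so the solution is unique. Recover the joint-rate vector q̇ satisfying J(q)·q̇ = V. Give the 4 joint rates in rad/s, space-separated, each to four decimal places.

o_n = [-0.5977, -0.6948, 0.9245]
J₁: ẑ×o_n = [0.6948, -0.5977, 0.0000], ω = ẑ
J2: z=[0.0000, 0.0000, 1.0000] o=[0.1952, -0.4385, 0.4900] → [0.2563, -0.7930, 0.0000, 0.0000, 0.0000, 1.0000]
J3: z=[0.0000, 0.0000, 1.0000] o=[0.0652, -0.6637, 0.6600] → [0.0312, -0.6630, 0.0000, 0.0000, 0.0000, 1.0000]
J4: z=[-0.8829, -0.4695, 0.0000] o=[-0.0850, -0.3811, 1.0700] → [0.0683, -0.1285, 0.0363, -0.8829, -0.4695, 0.0000]
q̇ = J⁺·V = [0.4840, -0.8470, -0.9960, 0.7120]

0.4840 -0.8470 -0.9960 0.7120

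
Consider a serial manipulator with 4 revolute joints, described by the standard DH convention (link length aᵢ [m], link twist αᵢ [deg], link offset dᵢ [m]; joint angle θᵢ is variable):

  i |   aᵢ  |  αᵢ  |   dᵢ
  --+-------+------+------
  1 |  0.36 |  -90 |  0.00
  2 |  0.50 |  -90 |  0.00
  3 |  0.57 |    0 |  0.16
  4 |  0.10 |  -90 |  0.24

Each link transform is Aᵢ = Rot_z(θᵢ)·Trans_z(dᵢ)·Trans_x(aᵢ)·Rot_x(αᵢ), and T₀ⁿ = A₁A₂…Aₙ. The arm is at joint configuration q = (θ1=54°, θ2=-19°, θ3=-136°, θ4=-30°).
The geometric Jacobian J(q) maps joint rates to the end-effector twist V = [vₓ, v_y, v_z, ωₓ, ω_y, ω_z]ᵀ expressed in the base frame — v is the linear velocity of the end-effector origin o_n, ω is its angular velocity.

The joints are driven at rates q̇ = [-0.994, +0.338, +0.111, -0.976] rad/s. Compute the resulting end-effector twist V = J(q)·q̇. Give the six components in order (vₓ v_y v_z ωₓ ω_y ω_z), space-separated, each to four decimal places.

0.6026 -0.0537 -0.0343 -0.4390 -0.0292 -0.1761

o_n = [-0.0557, 0.6382, -0.3805]
J₁: ẑ×o_n = [-0.6382, -0.0557, 0.0000], ω = ẑ
J2: z=[-0.8090, 0.5878, 0.0000] o=[0.2116, 0.2912, 0.0000] → [-0.2237, -0.3078, -0.1236, -0.8090, 0.5878, 0.0000]
J3: z=[0.1914, 0.2634, -0.9455] o=[0.4895, 0.6737, 0.1628] → [-0.1767, 0.6194, 0.1368, 0.1914, 0.2634, -0.9455]
J4: z=[0.1914, 0.2634, -0.9455] o=[-0.0281, 0.6350, -0.1220] → [-0.0651, 0.0755, 0.0079, 0.1914, 0.2634, -0.9455]
V = J·q̇ = [0.6026, -0.0537, -0.0343, -0.4390, -0.0292, -0.1761]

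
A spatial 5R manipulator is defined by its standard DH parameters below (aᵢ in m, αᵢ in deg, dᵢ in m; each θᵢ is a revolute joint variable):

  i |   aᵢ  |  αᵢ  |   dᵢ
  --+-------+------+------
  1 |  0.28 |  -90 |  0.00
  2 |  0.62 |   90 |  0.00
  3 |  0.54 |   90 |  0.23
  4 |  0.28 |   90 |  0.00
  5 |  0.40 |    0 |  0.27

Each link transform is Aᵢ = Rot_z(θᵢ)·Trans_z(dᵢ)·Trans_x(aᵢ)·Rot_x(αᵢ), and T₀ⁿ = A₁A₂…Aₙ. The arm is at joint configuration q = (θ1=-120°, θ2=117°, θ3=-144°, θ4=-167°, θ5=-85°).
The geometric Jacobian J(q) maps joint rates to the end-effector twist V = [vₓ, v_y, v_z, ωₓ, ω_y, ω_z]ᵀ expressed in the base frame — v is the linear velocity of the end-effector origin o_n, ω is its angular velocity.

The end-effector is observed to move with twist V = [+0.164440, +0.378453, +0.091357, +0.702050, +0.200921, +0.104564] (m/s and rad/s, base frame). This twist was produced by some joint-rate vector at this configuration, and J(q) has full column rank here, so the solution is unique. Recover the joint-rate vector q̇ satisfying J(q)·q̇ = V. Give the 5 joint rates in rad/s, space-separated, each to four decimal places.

o_n = [-0.5329, -0.0754, -0.8285]
J₁: ẑ×o_n = [0.0754, -0.5329, 0.0000], ω = ẑ
J2: z=[0.8660, -0.5000, 0.0000] o=[-0.1400, -0.2425, 0.0000] → [0.4142, 0.7175, -0.0518, 0.8660, -0.5000, 0.0000]
J3: z=[-0.4455, -0.7716, -0.4540] o=[0.0007, 0.0013, -0.5524] → [0.1782, 0.1193, -0.3776, -0.4455, -0.7716, -0.4540]
J4: z=[0.5672, -0.6356, 0.5237] o=[-0.4758, -0.1893, -0.2676] → [0.2969, 0.2882, 0.0283, 0.5672, -0.6356, 0.5237]
J5: z=[-0.2783, -0.7464, -0.6045] o=[-0.2587, -0.1341, -0.4357] → [0.3287, 0.0564, -0.2209, -0.2783, -0.7464, -0.6045]
q̇ = J⁺·V = [0.1880, 0.9540, -0.3890, -0.5450, -0.0420]

0.1880 0.9540 -0.3890 -0.5450 -0.0420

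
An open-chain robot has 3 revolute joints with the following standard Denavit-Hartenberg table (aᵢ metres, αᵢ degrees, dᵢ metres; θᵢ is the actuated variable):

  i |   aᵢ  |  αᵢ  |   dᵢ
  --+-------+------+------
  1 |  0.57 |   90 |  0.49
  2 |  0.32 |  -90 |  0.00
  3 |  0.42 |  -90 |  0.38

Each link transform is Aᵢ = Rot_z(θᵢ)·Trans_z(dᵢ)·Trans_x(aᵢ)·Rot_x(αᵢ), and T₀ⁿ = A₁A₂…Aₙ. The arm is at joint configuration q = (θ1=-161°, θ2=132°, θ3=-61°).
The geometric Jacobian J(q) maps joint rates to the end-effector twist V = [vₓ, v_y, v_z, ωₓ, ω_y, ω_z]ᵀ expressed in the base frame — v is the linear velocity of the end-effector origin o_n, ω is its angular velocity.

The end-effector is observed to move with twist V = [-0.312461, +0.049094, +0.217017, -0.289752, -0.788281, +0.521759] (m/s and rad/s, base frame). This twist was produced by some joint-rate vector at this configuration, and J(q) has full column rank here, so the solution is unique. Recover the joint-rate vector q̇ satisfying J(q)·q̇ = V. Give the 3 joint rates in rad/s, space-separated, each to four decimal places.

0.0440 -0.6510 -0.7140

o_n = [-0.0602, 0.3678, 0.6249]
J₁: ẑ×o_n = [-0.3678, -0.0602, 0.0000], ω = ẑ
J2: z=[-0.3256, 0.9455, 0.0000] o=[-0.5389, -0.1856, 0.4900] → [0.1275, 0.0439, -0.6328, -0.3256, 0.9455, 0.0000]
J3: z=[0.7027, 0.2419, -0.6691] o=[-0.3365, -0.1159, 0.7278] → [0.2987, -0.1125, 0.2730, 0.7027, 0.2419, -0.6691]
q̇ = J⁺·V = [0.0440, -0.6510, -0.7140]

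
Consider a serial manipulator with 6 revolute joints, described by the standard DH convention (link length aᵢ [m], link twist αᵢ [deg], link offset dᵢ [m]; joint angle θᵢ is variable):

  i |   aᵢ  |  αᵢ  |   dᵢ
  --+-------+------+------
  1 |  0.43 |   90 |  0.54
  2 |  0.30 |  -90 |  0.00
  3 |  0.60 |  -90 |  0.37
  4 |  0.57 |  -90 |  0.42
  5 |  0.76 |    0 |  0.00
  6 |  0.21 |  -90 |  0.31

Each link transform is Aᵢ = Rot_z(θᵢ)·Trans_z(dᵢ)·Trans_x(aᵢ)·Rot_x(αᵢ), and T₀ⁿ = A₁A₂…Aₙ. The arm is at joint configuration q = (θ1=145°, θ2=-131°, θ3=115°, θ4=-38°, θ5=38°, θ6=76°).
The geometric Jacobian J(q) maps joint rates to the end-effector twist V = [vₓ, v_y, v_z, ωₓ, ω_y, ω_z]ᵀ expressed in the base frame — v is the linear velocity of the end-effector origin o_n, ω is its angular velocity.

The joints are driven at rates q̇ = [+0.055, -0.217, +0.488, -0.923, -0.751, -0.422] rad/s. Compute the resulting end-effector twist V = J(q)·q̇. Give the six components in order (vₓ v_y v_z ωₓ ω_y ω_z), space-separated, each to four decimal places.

-1.1284 1.1074 -0.1747 -0.2324 0.2206 -1.7332

o_n = [-1.8509, -0.6473, 0.1541]
J₁: ẑ×o_n = [0.6473, -1.8509, 0.0000], ω = ẑ
J2: z=[0.5736, 0.8192, 0.0000] o=[-0.3522, 0.2466, 0.5400] → [-0.3161, 0.2214, 0.7149, 0.5736, 0.8192, 0.0000]
J3: z=[-0.6182, 0.4329, -0.6561] o=[-0.1910, 0.1337, 0.3136] → [-0.5815, 0.9904, 1.2014, -0.6182, 0.4329, -0.6561]
J4: z=[-0.2447, 0.6872, 0.6840] o=[-0.8679, -0.0561, 0.2622] → [0.3300, -0.6988, 0.8202, -0.2447, 0.6872, 0.6840]
J5: z=[0.0273, -0.7003, 0.7133] o=[-1.5231, 0.1224, 0.4625] → [0.7651, -0.2254, -0.2506, 0.0273, -0.7003, 0.7133]
J6: z=[0.0273, -0.7003, 0.7133] o=[-1.9891, -0.3149, 0.0511] → [0.1650, 0.0958, 0.0877, 0.0273, -0.7003, 0.7133]
V = J·q̇ = [-1.1284, 1.1074, -0.1747, -0.2324, 0.2206, -1.7332]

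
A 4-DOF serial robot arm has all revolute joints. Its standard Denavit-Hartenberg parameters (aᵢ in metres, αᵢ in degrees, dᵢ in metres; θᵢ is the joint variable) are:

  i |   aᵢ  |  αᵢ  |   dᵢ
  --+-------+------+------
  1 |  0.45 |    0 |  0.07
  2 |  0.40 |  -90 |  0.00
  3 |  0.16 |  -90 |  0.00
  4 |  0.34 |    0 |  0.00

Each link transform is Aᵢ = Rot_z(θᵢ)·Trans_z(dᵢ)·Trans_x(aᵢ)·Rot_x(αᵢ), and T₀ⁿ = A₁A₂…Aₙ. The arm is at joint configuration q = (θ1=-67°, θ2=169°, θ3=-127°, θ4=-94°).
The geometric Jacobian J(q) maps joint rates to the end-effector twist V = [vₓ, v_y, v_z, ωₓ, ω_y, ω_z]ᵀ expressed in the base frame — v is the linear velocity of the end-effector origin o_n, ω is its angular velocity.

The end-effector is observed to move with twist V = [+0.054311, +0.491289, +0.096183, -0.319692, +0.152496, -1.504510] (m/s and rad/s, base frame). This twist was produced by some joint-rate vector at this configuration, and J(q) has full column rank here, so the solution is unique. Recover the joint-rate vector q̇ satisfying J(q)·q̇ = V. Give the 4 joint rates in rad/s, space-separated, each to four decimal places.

o_n = [-0.2220, -0.1737, 0.1788]
J₁: ẑ×o_n = [0.1737, -0.2220, 0.0000], ω = ẑ
J2: z=[0.0000, 0.0000, 1.0000] o=[0.1758, -0.4142, 0.0700] → [-0.2405, -0.3979, 0.0000, 0.0000, 0.0000, 1.0000]
J3: z=[-0.9781, -0.2079, 0.0000] o=[0.0927, -0.0230, 0.0700] → [-0.0226, 0.1065, 0.0820, -0.9781, -0.2079, 0.0000]
J4: z=[-0.1660, 0.7812, 0.6018] o=[0.1127, -0.1172, 0.1978] → [0.0192, -0.2046, 0.2709, -0.1660, 0.7812, 0.6018]
q̇ = J⁺·V = [-0.8340, -0.8330, 0.2810, 0.2700]

-0.8340 -0.8330 0.2810 0.2700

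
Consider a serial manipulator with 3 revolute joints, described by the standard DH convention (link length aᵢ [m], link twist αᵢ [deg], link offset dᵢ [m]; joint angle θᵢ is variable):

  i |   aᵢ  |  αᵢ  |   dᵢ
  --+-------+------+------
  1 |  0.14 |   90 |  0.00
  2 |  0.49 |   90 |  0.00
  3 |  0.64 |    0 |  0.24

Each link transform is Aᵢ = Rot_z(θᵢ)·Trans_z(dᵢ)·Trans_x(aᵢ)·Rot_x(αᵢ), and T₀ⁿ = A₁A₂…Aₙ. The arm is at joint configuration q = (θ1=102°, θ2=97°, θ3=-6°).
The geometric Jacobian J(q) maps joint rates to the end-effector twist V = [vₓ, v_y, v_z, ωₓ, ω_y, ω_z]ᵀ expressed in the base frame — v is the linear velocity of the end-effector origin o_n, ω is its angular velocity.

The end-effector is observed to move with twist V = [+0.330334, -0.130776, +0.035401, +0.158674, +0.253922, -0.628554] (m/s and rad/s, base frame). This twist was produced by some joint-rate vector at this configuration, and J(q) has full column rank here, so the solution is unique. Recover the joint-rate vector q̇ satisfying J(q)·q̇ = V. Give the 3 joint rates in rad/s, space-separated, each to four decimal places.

o_n = [-0.1155, 0.2218, 1.1473]
J₁: ẑ×o_n = [-0.2218, -0.1155, 0.0000], ω = ẑ
J2: z=[0.9781, 0.2079, 0.0000] o=[-0.0291, 0.1369, 0.0000] → [0.2385, -1.1223, 0.1009, 0.9781, 0.2079, 0.0000]
J3: z=[-0.2064, 0.9709, 0.1219] o=[-0.0167, 0.0785, 0.4863] → [0.6243, 0.1244, 0.0664, -0.2064, 0.9709, 0.1219]
q̇ = J⁺·V = [-0.6550, 0.2080, 0.2170]

-0.6550 0.2080 0.2170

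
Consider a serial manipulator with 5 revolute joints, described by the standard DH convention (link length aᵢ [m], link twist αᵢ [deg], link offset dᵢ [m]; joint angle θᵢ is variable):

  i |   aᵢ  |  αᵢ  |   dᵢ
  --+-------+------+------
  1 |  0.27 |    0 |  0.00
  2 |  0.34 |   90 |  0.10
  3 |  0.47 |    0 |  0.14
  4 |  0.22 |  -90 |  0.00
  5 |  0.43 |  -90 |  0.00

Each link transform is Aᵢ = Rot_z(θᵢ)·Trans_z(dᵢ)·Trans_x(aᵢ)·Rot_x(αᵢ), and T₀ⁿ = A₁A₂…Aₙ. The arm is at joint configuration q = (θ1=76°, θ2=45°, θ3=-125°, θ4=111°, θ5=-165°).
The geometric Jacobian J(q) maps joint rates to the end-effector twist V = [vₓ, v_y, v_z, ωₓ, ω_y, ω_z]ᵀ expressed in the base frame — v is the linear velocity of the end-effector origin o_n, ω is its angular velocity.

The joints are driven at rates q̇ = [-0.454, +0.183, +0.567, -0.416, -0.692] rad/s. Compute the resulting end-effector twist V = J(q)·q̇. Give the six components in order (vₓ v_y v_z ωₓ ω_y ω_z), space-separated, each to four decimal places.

o_n = [0.3421, 0.2893, -0.2377]
J₁: ẑ×o_n = [-0.2893, 0.3421, 0.0000], ω = ẑ
J2: z=[0.0000, 0.0000, 1.0000] o=[0.0653, 0.2620, 0.0000] → [-0.0273, 0.2768, 0.0000, 0.0000, 0.0000, 1.0000]
J3: z=[0.8572, 0.5150, 0.0000] o=[-0.1098, 0.5534, 0.1000] → [-0.1740, 0.2895, -0.4591, 0.8572, 0.5150, 0.0000]
J4: z=[0.8572, 0.5150, 0.0000] o=[0.1491, 0.3944, -0.2850] → [0.0243, -0.0405, -0.1895, 0.8572, 0.5150, 0.0000]
J5: z=[-0.1246, 0.2074, 0.9703] o=[0.0391, 0.5774, -0.3382] → [0.3004, 0.3065, -0.0269, -0.1246, 0.2074, 0.9703]
V = J·q̇ = [-0.1903, -0.1357, -0.1628, 0.2157, -0.0657, -0.9424]

-0.1903 -0.1357 -0.1628 0.2157 -0.0657 -0.9424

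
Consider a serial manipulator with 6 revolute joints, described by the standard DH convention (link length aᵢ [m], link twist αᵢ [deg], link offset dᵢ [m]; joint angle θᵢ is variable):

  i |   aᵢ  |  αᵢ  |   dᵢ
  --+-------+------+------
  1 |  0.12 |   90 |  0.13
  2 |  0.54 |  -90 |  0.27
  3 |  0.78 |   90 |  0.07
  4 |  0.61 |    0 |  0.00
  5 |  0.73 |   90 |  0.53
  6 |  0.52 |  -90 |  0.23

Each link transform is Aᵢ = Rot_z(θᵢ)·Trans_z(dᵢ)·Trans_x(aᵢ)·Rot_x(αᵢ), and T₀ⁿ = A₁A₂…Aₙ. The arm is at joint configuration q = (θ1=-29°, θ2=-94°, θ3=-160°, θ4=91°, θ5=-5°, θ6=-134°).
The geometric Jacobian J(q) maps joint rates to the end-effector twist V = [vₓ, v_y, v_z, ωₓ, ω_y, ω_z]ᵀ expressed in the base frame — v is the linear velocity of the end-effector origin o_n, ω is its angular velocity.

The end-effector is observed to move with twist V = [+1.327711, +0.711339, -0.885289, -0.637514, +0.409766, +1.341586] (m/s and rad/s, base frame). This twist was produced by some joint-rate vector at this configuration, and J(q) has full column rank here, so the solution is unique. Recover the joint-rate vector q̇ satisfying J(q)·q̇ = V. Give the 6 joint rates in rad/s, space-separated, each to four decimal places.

o_n = [0.8044, -0.9877, 0.5329]
J₁: ẑ×o_n = [0.9877, 0.8044, -0.0000], ω = ẑ
J2: z=[-0.4848, -0.8746, 0.0000] o=[0.1050, -0.0582, 0.1300] → [-0.3524, 0.1953, 1.0624, -0.4848, -0.8746, 0.0000]
J3: z=[0.8725, -0.4836, -0.0698] o=[-0.0589, -0.2761, -0.4087] → [-0.5050, -0.8818, -0.2034, 0.8725, -0.4836, -0.0698]
J4: z=[0.4764, 0.8103, 0.3412] o=[-0.0824, -0.5680, 0.3176] → [0.3177, 0.2000, -0.9186, 0.4764, 0.8103, 0.3412]
J5: z=[0.4764, 0.8103, 0.3412] o=[0.4509, -0.8595, 0.2651] → [0.2608, -0.0070, -0.3476, 0.4764, 0.8103, 0.3412]
J6: z=[-0.1691, -0.2964, 0.9400] o=[1.3332, -0.7991, 0.4428] → [0.1506, -0.4818, -0.1248, -0.1691, -0.2964, 0.9400]
q̇ = J⁺·V = [0.6530, -0.7920, -0.7430, 0.4480, -0.9290, 0.8520]

0.6530 -0.7920 -0.7430 0.4480 -0.9290 0.8520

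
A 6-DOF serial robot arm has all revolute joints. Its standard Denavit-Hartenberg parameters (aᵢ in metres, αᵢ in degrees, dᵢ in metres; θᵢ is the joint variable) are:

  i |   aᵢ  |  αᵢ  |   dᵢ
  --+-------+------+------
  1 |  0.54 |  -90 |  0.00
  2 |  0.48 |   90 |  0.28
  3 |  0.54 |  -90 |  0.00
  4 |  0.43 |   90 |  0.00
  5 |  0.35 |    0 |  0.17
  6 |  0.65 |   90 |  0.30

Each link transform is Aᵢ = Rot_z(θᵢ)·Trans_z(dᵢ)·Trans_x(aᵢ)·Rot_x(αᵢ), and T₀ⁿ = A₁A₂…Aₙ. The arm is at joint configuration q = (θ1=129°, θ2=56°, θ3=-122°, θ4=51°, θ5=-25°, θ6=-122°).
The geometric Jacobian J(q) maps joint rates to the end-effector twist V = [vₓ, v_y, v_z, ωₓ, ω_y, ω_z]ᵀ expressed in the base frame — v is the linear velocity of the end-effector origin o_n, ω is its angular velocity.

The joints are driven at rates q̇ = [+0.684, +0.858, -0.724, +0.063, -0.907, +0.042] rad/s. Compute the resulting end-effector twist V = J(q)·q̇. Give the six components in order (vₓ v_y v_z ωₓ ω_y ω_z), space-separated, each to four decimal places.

o_n = [0.0173, 0.5023, 0.4861]
J₁: ẑ×o_n = [-0.5023, 0.0173, 0.0000], ω = ẑ
J2: z=[-0.7771, -0.6293, 0.0000] o=[-0.3398, 0.4197, 0.0000] → [-0.3059, 0.3778, 0.1605, -0.7771, -0.6293, 0.0000]
J3: z=[-0.5217, 0.6443, 0.5592] o=[-0.7264, 0.4520, -0.3979] → [0.5415, 0.8771, -0.5054, -0.5217, 0.6443, 0.5592]
J4: z=[0.1134, 0.7020, -0.7031] o=[-0.2698, 0.6159, -0.1607] → [0.3742, -0.2752, -0.2144, 0.1134, 0.7020, -0.7031]
J5: z=[0.3288, 0.6413, 0.6933] o=[0.1334, 0.4827, -0.2287] → [0.4448, -0.3155, 0.0809, 0.3288, 0.6413, 0.6933]
J6: z=[0.3288, 0.6413, 0.6933] o=[0.4699, 0.3896, -0.0570] → [0.2701, -0.4924, 0.3273, 0.3288, 0.6413, 0.6933]
V = J·q̇ = [-1.3665, -0.0509, 0.4305, -0.5663, -1.5169, -0.3649]

-1.3665 -0.0509 0.4305 -0.5663 -1.5169 -0.3649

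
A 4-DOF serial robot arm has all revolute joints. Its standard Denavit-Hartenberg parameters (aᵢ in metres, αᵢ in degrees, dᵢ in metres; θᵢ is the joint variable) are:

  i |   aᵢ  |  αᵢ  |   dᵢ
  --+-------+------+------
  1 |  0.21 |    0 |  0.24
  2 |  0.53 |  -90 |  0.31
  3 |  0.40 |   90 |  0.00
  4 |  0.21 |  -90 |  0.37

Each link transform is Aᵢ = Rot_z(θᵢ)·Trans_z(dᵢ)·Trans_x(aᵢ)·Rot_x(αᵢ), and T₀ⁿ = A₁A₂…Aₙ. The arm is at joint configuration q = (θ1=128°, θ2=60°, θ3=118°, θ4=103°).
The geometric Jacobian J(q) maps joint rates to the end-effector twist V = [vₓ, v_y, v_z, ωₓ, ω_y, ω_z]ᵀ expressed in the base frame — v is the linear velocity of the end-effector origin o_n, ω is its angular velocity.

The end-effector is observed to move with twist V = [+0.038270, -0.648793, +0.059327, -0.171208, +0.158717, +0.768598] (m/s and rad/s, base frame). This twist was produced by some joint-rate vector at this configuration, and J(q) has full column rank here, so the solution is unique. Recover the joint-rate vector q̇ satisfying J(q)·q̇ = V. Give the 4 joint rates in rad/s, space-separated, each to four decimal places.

o_n = [-0.7852, -0.1333, 0.0648]
J₁: ẑ×o_n = [0.1333, -0.7852, 0.0000], ω = ẑ
J2: z=[0.0000, 0.0000, 1.0000] o=[-0.1293, 0.1655, 0.2400] → [0.2988, -0.6559, 0.0000, 0.0000, 0.0000, 1.0000]
J3: z=[0.1392, -0.9903, 0.0000] o=[-0.6541, 0.0917, 0.5500] → [0.4805, 0.0675, -0.1611, 0.1392, -0.9903, 0.0000]
J4: z=[-0.8744, -0.1229, -0.4695] o=[-0.4682, 0.1179, 0.1968] → [-0.1017, 0.0334, 0.1807, -0.8744, -0.1229, -0.4695]
q̇ = J⁺·V = [0.6700, 0.1770, -0.1810, 0.1670]

0.6700 0.1770 -0.1810 0.1670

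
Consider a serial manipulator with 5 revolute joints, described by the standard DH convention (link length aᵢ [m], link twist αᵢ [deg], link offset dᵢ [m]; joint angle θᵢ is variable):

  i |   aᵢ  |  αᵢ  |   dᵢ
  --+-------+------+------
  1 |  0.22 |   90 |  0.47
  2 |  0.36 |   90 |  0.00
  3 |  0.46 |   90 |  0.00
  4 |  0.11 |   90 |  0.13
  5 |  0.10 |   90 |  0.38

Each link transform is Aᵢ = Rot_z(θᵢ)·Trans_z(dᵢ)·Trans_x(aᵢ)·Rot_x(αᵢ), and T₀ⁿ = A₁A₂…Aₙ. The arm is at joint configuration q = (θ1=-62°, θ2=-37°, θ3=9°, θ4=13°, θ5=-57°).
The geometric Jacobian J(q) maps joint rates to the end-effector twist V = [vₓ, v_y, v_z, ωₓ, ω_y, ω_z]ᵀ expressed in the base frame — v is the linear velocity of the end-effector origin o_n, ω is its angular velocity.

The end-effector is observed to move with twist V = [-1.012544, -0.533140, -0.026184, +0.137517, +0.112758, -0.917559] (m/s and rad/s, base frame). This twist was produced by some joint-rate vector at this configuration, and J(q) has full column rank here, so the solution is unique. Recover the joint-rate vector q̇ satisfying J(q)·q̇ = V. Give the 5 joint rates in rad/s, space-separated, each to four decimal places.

-0.7800 0.0640 0.2040 0.2440 0.0750

o_n = [0.5392, -1.1522, 0.0957]
J₁: ẑ×o_n = [1.1522, 0.5392, -0.0000], ω = ẑ
J2: z=[-0.8829, -0.4695, 0.0000] o=[0.1033, -0.1942, 0.4700] → [0.1757, -0.3305, 1.0505, -0.8829, -0.4695, 0.0000]
J3: z=[-0.2825, 0.5314, -0.7986] o=[0.2383, -0.4481, 0.2533] → [-0.6461, -0.2849, 0.0390, -0.2825, 0.5314, -0.7986]
J4: z=[0.9307, 0.3534, -0.0941] o=[0.3451, -0.8023, -0.0201] → [0.0080, -0.1260, -0.3943, 0.9307, 0.3534, -0.0941]
J5: z=[0.3275, -0.6909, 0.6445] o=[0.4840, -0.8257, -0.1158] → [0.0643, -0.0336, -0.0688, 0.3275, -0.6909, 0.6445]
q̇ = J⁺·V = [-0.7800, 0.0640, 0.2040, 0.2440, 0.0750]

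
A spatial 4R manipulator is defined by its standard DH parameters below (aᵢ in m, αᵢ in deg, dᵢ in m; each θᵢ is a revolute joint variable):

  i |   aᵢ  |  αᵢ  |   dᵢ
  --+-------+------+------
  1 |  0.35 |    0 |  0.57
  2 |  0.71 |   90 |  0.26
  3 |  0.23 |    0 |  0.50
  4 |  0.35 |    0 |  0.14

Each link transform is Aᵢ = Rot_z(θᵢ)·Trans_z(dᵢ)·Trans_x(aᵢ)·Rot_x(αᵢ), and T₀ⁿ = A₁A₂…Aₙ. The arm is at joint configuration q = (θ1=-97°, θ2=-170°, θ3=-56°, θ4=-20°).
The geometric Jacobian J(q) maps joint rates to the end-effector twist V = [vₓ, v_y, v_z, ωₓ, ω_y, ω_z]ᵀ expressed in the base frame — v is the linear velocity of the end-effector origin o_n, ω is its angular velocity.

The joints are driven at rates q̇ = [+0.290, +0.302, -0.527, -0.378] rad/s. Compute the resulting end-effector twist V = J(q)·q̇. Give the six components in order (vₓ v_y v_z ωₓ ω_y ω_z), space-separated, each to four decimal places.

o_n = [0.5481, 0.6081, 0.2997]
J₁: ẑ×o_n = [-0.6081, 0.5481, 0.0000], ω = ẑ
J2: z=[0.0000, 0.0000, 1.0000] o=[-0.0427, -0.3474, 0.5700] → [-0.9555, 0.5908, 0.0000, 0.0000, 0.0000, 1.0000]
J3: z=[0.9986, 0.0523, 0.0000] o=[-0.0798, 0.3616, 0.8300] → [-0.0278, 0.5296, 0.2133, 0.9986, 0.0523, 0.0000]
J4: z=[0.9986, 0.0523, 0.0000] o=[0.4128, 0.5162, 0.6393] → [-0.0178, 0.3391, 0.0847, 0.9986, 0.0523, 0.0000]
V = J·q̇ = [-0.4436, -0.0699, -0.1444, -0.9038, -0.0474, 0.5920]

-0.4436 -0.0699 -0.1444 -0.9038 -0.0474 0.5920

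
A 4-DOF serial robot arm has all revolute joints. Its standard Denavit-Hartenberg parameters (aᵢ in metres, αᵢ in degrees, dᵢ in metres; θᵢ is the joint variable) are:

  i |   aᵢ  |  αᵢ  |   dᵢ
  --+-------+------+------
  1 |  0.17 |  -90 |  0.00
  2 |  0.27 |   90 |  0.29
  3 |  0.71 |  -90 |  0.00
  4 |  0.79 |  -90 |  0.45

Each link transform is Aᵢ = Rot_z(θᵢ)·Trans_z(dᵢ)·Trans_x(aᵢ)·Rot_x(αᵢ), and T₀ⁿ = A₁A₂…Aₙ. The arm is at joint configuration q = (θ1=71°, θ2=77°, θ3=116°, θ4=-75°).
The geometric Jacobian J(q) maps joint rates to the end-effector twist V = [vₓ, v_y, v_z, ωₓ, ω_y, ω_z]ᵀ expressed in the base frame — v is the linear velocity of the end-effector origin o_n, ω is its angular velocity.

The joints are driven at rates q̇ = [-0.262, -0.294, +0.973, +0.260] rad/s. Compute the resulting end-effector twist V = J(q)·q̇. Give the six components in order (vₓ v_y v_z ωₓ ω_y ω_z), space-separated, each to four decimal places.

o_n = [-0.6066, 1.0477, 0.6933]
J₁: ẑ×o_n = [-1.0477, -0.6066, 0.0000], ω = ẑ
J2: z=[-0.9455, 0.3256, 0.0000] o=[0.0553, 0.1607, 0.0000] → [0.2257, 0.6555, -0.6231, -0.9455, 0.3256, 0.0000]
J3: z=[0.3172, 0.9213, 0.2250] o=[-0.1991, 0.3126, -0.2631] → [0.7157, -0.3951, 0.6086, 0.3172, 0.9213, 0.2250]
J4: z=[0.3487, -0.3339, 0.8758] o=[-0.8253, 0.4541, 0.0402] → [-0.7378, -0.0362, 0.2799, 0.3487, -0.3339, 0.8758]
V = J·q̇ = [0.7127, -0.4276, 0.8482, 0.6773, 0.7139, 0.1846]

0.7127 -0.4276 0.8482 0.6773 0.7139 0.1846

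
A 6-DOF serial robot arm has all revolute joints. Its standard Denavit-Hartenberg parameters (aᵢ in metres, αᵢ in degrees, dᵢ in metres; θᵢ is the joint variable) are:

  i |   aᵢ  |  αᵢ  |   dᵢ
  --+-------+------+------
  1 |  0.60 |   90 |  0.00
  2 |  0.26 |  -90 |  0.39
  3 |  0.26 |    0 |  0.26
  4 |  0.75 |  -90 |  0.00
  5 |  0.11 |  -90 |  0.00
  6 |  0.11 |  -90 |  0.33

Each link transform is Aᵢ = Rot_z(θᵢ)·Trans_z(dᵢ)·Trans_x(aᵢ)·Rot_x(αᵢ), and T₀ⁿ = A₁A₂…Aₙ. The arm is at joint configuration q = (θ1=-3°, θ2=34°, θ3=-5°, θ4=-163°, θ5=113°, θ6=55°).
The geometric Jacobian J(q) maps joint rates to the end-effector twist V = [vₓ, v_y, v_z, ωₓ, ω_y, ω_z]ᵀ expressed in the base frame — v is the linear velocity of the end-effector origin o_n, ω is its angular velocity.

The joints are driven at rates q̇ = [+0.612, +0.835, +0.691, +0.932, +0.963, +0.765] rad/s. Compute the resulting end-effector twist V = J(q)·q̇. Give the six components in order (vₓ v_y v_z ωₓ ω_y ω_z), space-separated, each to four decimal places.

-0.2168 -0.0389 0.3277 -0.4226 -1.6106 2.7025

o_n = [0.5574, -0.4330, 0.2630]
J₁: ẑ×o_n = [0.4330, 0.5574, -0.0000], ω = ẑ
J2: z=[-0.0523, -0.9986, 0.0000] o=[0.5992, -0.0314, 0.0000] → [-0.2627, 0.0138, -0.0207, -0.0523, -0.9986, 0.0000]
J3: z=[-0.5584, 0.0293, 0.8290] o=[0.7940, -0.4321, 0.1454] → [0.0042, -0.1304, 0.0074, -0.5584, 0.0293, 0.8290]
J4: z=[-0.5584, 0.0293, 0.8290] o=[0.8621, -0.4584, 0.5058] → [-0.0282, -0.3881, -0.0053, -0.5584, 0.0293, 0.8290]
J5: z=[0.1209, -0.9858, 0.1163] o=[0.2466, -0.5823, 0.0955] → [-0.1825, 0.0159, 0.3245, 0.1209, -0.9858, 0.1163]
J6: z=[0.5373, 0.1635, 0.8274] o=[0.3384, -0.5782, 0.0351] → [-0.0828, 0.0588, 0.0422, 0.5373, 0.1635, 0.8274]
V = J·q̇ = [-0.2168, -0.0389, 0.3277, -0.4226, -1.6106, 2.7025]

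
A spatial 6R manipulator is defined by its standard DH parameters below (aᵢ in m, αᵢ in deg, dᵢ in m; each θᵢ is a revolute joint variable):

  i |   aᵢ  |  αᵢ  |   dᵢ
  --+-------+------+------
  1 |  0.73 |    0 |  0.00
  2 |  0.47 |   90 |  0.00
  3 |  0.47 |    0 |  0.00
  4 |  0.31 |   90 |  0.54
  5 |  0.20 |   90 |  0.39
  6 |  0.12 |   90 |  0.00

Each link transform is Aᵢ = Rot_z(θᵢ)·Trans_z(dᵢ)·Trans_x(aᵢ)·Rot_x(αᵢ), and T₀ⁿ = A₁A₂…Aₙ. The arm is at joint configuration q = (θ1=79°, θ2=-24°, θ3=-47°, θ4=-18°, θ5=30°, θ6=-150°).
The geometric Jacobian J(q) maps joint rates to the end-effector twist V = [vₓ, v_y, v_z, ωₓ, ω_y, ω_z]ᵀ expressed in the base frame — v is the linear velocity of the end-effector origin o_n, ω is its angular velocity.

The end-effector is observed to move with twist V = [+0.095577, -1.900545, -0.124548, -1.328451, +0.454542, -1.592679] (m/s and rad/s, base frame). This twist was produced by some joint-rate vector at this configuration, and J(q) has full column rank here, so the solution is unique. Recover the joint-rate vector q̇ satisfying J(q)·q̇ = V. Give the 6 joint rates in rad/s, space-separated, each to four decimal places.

o_n = [0.9982, 0.9180, -0.8396]
J₁: ẑ×o_n = [-0.9180, 0.9982, 0.0000], ω = ẑ
J2: z=[0.0000, 0.0000, 1.0000] o=[0.1393, 0.7166, 0.0000] → [-0.2014, 0.8589, 0.0000, 0.0000, 0.0000, 1.0000]
J3: z=[0.8192, -0.5736, 0.0000] o=[0.4089, 1.1016, 0.0000] → [0.4816, 0.6877, 0.1876, 0.8192, -0.5736, 0.0000]
J4: z=[0.8192, -0.5736, 0.0000] o=[0.5927, 1.3642, -0.3437] → [0.2844, 0.4062, -0.1329, 0.8192, -0.5736, 0.0000]
J5: z=[-0.5198, -0.7424, -0.4226] o=[1.1102, 1.1617, -0.6247] → [0.0565, -0.0644, 0.0435, -0.5198, -0.7424, -0.4226]
J6: z=[-0.5882, 0.6698, -0.4532] o=[1.0314, 0.8748, -0.9465] → [0.0912, 0.0779, -0.0032, -0.5882, 0.6698, -0.4532]
q̇ = J⁺·V = [-0.4160, -0.8670, -0.9280, -0.2200, 0.4840, 0.2320]

-0.4160 -0.8670 -0.9280 -0.2200 0.4840 0.2320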